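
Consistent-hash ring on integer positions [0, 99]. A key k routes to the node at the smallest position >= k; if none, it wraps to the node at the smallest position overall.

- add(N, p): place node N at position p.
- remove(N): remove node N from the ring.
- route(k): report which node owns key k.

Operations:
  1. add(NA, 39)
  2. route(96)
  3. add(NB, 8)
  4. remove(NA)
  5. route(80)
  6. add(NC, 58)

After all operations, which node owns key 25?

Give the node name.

Op 1: add NA@39 -> ring=[39:NA]
Op 2: route key 96: none >= 96, wrap to smallest pos 39 -> NA
Op 3: add NB@8 -> ring=[8:NB,39:NA]
Op 4: remove NA -> ring=[8:NB]
Op 5: route key 80: none >= 80, wrap to smallest pos 8 -> NB
Op 6: add NC@58 -> ring=[8:NB,58:NC]
Final route key 25: smallest pos >= 25 is 58 -> NC

Answer: NC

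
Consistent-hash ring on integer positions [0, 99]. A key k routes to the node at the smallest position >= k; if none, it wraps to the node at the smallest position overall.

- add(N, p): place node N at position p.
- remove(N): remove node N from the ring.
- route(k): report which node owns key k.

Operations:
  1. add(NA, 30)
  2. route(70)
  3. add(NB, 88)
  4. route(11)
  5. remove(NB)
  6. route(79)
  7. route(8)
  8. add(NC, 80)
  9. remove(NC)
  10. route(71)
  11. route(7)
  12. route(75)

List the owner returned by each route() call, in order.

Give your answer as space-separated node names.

Op 1: add NA@30 -> ring=[30:NA]
Op 2: route key 70: none >= 70, wrap to smallest pos 30 -> NA
Op 3: add NB@88 -> ring=[30:NA,88:NB]
Op 4: route key 11: smallest pos >= 11 is 30 -> NA
Op 5: remove NB -> ring=[30:NA]
Op 6: route key 79: none >= 79, wrap to smallest pos 30 -> NA
Op 7: route key 8: smallest pos >= 8 is 30 -> NA
Op 8: add NC@80 -> ring=[30:NA,80:NC]
Op 9: remove NC -> ring=[30:NA]
Op 10: route key 71: none >= 71, wrap to smallest pos 30 -> NA
Op 11: route key 7: smallest pos >= 7 is 30 -> NA
Op 12: route key 75: none >= 75, wrap to smallest pos 30 -> NA

Answer: NA NA NA NA NA NA NA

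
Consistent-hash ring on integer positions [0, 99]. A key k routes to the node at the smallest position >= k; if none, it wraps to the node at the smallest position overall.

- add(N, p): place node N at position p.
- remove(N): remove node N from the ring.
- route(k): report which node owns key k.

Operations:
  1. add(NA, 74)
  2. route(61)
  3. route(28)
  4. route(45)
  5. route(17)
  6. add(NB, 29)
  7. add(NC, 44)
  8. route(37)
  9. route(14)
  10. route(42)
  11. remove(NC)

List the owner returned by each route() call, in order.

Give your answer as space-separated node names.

Answer: NA NA NA NA NC NB NC

Derivation:
Op 1: add NA@74 -> ring=[74:NA]
Op 2: route key 61: smallest pos >= 61 is 74 -> NA
Op 3: route key 28: smallest pos >= 28 is 74 -> NA
Op 4: route key 45: smallest pos >= 45 is 74 -> NA
Op 5: route key 17: smallest pos >= 17 is 74 -> NA
Op 6: add NB@29 -> ring=[29:NB,74:NA]
Op 7: add NC@44 -> ring=[29:NB,44:NC,74:NA]
Op 8: route key 37: smallest pos >= 37 is 44 -> NC
Op 9: route key 14: smallest pos >= 14 is 29 -> NB
Op 10: route key 42: smallest pos >= 42 is 44 -> NC
Op 11: remove NC -> ring=[29:NB,74:NA]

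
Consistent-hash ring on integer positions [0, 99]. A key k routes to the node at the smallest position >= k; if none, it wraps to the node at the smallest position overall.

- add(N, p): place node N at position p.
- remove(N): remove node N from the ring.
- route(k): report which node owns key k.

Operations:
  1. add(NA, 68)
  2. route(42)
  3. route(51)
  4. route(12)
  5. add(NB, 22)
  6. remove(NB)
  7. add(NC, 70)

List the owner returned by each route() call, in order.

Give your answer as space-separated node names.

Answer: NA NA NA

Derivation:
Op 1: add NA@68 -> ring=[68:NA]
Op 2: route key 42: smallest pos >= 42 is 68 -> NA
Op 3: route key 51: smallest pos >= 51 is 68 -> NA
Op 4: route key 12: smallest pos >= 12 is 68 -> NA
Op 5: add NB@22 -> ring=[22:NB,68:NA]
Op 6: remove NB -> ring=[68:NA]
Op 7: add NC@70 -> ring=[68:NA,70:NC]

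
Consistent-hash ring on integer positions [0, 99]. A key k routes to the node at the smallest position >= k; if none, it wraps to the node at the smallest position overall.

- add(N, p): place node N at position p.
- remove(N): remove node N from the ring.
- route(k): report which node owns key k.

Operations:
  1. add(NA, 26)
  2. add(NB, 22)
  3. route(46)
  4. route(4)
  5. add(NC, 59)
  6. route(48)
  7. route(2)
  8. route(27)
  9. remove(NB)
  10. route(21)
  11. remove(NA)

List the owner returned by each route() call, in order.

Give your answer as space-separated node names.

Op 1: add NA@26 -> ring=[26:NA]
Op 2: add NB@22 -> ring=[22:NB,26:NA]
Op 3: route key 46: none >= 46, wrap to smallest pos 22 -> NB
Op 4: route key 4: smallest pos >= 4 is 22 -> NB
Op 5: add NC@59 -> ring=[22:NB,26:NA,59:NC]
Op 6: route key 48: smallest pos >= 48 is 59 -> NC
Op 7: route key 2: smallest pos >= 2 is 22 -> NB
Op 8: route key 27: smallest pos >= 27 is 59 -> NC
Op 9: remove NB -> ring=[26:NA,59:NC]
Op 10: route key 21: smallest pos >= 21 is 26 -> NA
Op 11: remove NA -> ring=[59:NC]

Answer: NB NB NC NB NC NA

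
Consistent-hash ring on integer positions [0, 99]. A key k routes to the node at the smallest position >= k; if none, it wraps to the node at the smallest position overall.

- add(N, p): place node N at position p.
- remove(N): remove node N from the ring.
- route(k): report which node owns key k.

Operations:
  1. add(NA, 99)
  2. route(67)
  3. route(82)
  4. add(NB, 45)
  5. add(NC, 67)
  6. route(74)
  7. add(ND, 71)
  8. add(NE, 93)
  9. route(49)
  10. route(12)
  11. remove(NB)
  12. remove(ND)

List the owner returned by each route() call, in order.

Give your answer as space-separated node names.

Answer: NA NA NA NC NB

Derivation:
Op 1: add NA@99 -> ring=[99:NA]
Op 2: route key 67: smallest pos >= 67 is 99 -> NA
Op 3: route key 82: smallest pos >= 82 is 99 -> NA
Op 4: add NB@45 -> ring=[45:NB,99:NA]
Op 5: add NC@67 -> ring=[45:NB,67:NC,99:NA]
Op 6: route key 74: smallest pos >= 74 is 99 -> NA
Op 7: add ND@71 -> ring=[45:NB,67:NC,71:ND,99:NA]
Op 8: add NE@93 -> ring=[45:NB,67:NC,71:ND,93:NE,99:NA]
Op 9: route key 49: smallest pos >= 49 is 67 -> NC
Op 10: route key 12: smallest pos >= 12 is 45 -> NB
Op 11: remove NB -> ring=[67:NC,71:ND,93:NE,99:NA]
Op 12: remove ND -> ring=[67:NC,93:NE,99:NA]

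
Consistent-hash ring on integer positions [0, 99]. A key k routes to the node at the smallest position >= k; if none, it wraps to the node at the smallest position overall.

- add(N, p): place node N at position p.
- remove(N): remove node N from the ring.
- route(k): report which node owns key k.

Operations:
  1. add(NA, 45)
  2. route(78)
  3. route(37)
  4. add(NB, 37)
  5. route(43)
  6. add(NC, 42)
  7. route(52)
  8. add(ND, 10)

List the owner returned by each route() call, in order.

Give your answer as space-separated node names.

Answer: NA NA NA NB

Derivation:
Op 1: add NA@45 -> ring=[45:NA]
Op 2: route key 78: none >= 78, wrap to smallest pos 45 -> NA
Op 3: route key 37: smallest pos >= 37 is 45 -> NA
Op 4: add NB@37 -> ring=[37:NB,45:NA]
Op 5: route key 43: smallest pos >= 43 is 45 -> NA
Op 6: add NC@42 -> ring=[37:NB,42:NC,45:NA]
Op 7: route key 52: none >= 52, wrap to smallest pos 37 -> NB
Op 8: add ND@10 -> ring=[10:ND,37:NB,42:NC,45:NA]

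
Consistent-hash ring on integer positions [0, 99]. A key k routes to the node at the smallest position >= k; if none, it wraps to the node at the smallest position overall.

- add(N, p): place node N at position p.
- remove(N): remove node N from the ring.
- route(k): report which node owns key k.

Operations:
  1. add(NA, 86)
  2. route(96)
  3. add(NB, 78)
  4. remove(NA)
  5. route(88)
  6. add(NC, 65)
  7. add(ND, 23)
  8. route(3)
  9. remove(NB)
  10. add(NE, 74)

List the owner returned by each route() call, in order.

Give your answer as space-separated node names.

Answer: NA NB ND

Derivation:
Op 1: add NA@86 -> ring=[86:NA]
Op 2: route key 96: none >= 96, wrap to smallest pos 86 -> NA
Op 3: add NB@78 -> ring=[78:NB,86:NA]
Op 4: remove NA -> ring=[78:NB]
Op 5: route key 88: none >= 88, wrap to smallest pos 78 -> NB
Op 6: add NC@65 -> ring=[65:NC,78:NB]
Op 7: add ND@23 -> ring=[23:ND,65:NC,78:NB]
Op 8: route key 3: smallest pos >= 3 is 23 -> ND
Op 9: remove NB -> ring=[23:ND,65:NC]
Op 10: add NE@74 -> ring=[23:ND,65:NC,74:NE]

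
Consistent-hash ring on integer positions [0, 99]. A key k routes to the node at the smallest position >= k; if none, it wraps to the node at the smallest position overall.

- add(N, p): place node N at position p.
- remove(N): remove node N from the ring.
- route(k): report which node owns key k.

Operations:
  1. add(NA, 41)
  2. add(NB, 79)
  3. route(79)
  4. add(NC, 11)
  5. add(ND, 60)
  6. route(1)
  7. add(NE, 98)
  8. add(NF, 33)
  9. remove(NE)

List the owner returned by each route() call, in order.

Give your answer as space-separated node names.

Op 1: add NA@41 -> ring=[41:NA]
Op 2: add NB@79 -> ring=[41:NA,79:NB]
Op 3: route key 79: smallest pos >= 79 is 79 -> NB
Op 4: add NC@11 -> ring=[11:NC,41:NA,79:NB]
Op 5: add ND@60 -> ring=[11:NC,41:NA,60:ND,79:NB]
Op 6: route key 1: smallest pos >= 1 is 11 -> NC
Op 7: add NE@98 -> ring=[11:NC,41:NA,60:ND,79:NB,98:NE]
Op 8: add NF@33 -> ring=[11:NC,33:NF,41:NA,60:ND,79:NB,98:NE]
Op 9: remove NE -> ring=[11:NC,33:NF,41:NA,60:ND,79:NB]

Answer: NB NC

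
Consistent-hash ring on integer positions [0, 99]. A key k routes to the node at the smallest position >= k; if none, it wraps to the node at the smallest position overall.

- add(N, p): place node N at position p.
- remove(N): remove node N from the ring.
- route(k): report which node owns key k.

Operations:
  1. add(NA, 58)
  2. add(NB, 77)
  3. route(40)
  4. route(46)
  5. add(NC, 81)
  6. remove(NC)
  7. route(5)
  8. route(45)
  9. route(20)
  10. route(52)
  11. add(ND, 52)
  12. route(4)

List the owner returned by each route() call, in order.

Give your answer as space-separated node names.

Op 1: add NA@58 -> ring=[58:NA]
Op 2: add NB@77 -> ring=[58:NA,77:NB]
Op 3: route key 40: smallest pos >= 40 is 58 -> NA
Op 4: route key 46: smallest pos >= 46 is 58 -> NA
Op 5: add NC@81 -> ring=[58:NA,77:NB,81:NC]
Op 6: remove NC -> ring=[58:NA,77:NB]
Op 7: route key 5: smallest pos >= 5 is 58 -> NA
Op 8: route key 45: smallest pos >= 45 is 58 -> NA
Op 9: route key 20: smallest pos >= 20 is 58 -> NA
Op 10: route key 52: smallest pos >= 52 is 58 -> NA
Op 11: add ND@52 -> ring=[52:ND,58:NA,77:NB]
Op 12: route key 4: smallest pos >= 4 is 52 -> ND

Answer: NA NA NA NA NA NA ND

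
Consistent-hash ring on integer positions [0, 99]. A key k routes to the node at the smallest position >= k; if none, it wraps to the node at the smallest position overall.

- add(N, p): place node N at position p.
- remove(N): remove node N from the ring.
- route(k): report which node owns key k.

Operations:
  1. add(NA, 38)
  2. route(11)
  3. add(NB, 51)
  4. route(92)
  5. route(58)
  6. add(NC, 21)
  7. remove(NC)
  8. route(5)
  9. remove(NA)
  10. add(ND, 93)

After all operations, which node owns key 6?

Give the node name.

Op 1: add NA@38 -> ring=[38:NA]
Op 2: route key 11: smallest pos >= 11 is 38 -> NA
Op 3: add NB@51 -> ring=[38:NA,51:NB]
Op 4: route key 92: none >= 92, wrap to smallest pos 38 -> NA
Op 5: route key 58: none >= 58, wrap to smallest pos 38 -> NA
Op 6: add NC@21 -> ring=[21:NC,38:NA,51:NB]
Op 7: remove NC -> ring=[38:NA,51:NB]
Op 8: route key 5: smallest pos >= 5 is 38 -> NA
Op 9: remove NA -> ring=[51:NB]
Op 10: add ND@93 -> ring=[51:NB,93:ND]
Final route key 6: smallest pos >= 6 is 51 -> NB

Answer: NB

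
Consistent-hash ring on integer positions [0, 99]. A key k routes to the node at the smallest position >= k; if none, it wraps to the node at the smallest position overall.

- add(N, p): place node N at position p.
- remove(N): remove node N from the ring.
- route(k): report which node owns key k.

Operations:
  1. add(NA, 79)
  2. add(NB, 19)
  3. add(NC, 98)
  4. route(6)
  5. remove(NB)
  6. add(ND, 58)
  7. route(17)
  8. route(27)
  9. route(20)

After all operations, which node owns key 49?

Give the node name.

Answer: ND

Derivation:
Op 1: add NA@79 -> ring=[79:NA]
Op 2: add NB@19 -> ring=[19:NB,79:NA]
Op 3: add NC@98 -> ring=[19:NB,79:NA,98:NC]
Op 4: route key 6: smallest pos >= 6 is 19 -> NB
Op 5: remove NB -> ring=[79:NA,98:NC]
Op 6: add ND@58 -> ring=[58:ND,79:NA,98:NC]
Op 7: route key 17: smallest pos >= 17 is 58 -> ND
Op 8: route key 27: smallest pos >= 27 is 58 -> ND
Op 9: route key 20: smallest pos >= 20 is 58 -> ND
Final route key 49: smallest pos >= 49 is 58 -> ND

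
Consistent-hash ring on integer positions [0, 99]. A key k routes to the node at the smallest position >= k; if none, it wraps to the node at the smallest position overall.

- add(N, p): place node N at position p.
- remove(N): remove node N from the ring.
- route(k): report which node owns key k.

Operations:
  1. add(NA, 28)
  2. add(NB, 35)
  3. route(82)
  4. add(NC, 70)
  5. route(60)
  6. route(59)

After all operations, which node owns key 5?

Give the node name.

Answer: NA

Derivation:
Op 1: add NA@28 -> ring=[28:NA]
Op 2: add NB@35 -> ring=[28:NA,35:NB]
Op 3: route key 82: none >= 82, wrap to smallest pos 28 -> NA
Op 4: add NC@70 -> ring=[28:NA,35:NB,70:NC]
Op 5: route key 60: smallest pos >= 60 is 70 -> NC
Op 6: route key 59: smallest pos >= 59 is 70 -> NC
Final route key 5: smallest pos >= 5 is 28 -> NA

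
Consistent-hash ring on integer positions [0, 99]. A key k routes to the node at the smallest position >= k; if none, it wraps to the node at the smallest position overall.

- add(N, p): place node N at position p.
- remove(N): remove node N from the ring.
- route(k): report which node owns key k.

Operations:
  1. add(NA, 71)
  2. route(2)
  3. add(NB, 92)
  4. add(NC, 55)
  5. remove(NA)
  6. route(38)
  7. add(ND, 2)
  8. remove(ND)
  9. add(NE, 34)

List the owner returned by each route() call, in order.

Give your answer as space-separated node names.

Op 1: add NA@71 -> ring=[71:NA]
Op 2: route key 2: smallest pos >= 2 is 71 -> NA
Op 3: add NB@92 -> ring=[71:NA,92:NB]
Op 4: add NC@55 -> ring=[55:NC,71:NA,92:NB]
Op 5: remove NA -> ring=[55:NC,92:NB]
Op 6: route key 38: smallest pos >= 38 is 55 -> NC
Op 7: add ND@2 -> ring=[2:ND,55:NC,92:NB]
Op 8: remove ND -> ring=[55:NC,92:NB]
Op 9: add NE@34 -> ring=[34:NE,55:NC,92:NB]

Answer: NA NC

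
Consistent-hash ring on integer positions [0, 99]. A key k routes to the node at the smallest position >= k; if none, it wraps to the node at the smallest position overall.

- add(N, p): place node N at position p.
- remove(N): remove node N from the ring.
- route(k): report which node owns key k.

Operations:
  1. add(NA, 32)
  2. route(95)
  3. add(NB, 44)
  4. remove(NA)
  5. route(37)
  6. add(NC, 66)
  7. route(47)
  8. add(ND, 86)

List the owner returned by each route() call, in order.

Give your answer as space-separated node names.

Op 1: add NA@32 -> ring=[32:NA]
Op 2: route key 95: none >= 95, wrap to smallest pos 32 -> NA
Op 3: add NB@44 -> ring=[32:NA,44:NB]
Op 4: remove NA -> ring=[44:NB]
Op 5: route key 37: smallest pos >= 37 is 44 -> NB
Op 6: add NC@66 -> ring=[44:NB,66:NC]
Op 7: route key 47: smallest pos >= 47 is 66 -> NC
Op 8: add ND@86 -> ring=[44:NB,66:NC,86:ND]

Answer: NA NB NC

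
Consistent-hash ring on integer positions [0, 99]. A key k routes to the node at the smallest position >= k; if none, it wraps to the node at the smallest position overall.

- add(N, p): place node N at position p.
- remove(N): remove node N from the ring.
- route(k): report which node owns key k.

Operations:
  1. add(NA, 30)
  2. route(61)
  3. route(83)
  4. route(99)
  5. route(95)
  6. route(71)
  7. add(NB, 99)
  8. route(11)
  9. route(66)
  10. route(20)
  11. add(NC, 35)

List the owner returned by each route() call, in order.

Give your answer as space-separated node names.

Op 1: add NA@30 -> ring=[30:NA]
Op 2: route key 61: none >= 61, wrap to smallest pos 30 -> NA
Op 3: route key 83: none >= 83, wrap to smallest pos 30 -> NA
Op 4: route key 99: none >= 99, wrap to smallest pos 30 -> NA
Op 5: route key 95: none >= 95, wrap to smallest pos 30 -> NA
Op 6: route key 71: none >= 71, wrap to smallest pos 30 -> NA
Op 7: add NB@99 -> ring=[30:NA,99:NB]
Op 8: route key 11: smallest pos >= 11 is 30 -> NA
Op 9: route key 66: smallest pos >= 66 is 99 -> NB
Op 10: route key 20: smallest pos >= 20 is 30 -> NA
Op 11: add NC@35 -> ring=[30:NA,35:NC,99:NB]

Answer: NA NA NA NA NA NA NB NA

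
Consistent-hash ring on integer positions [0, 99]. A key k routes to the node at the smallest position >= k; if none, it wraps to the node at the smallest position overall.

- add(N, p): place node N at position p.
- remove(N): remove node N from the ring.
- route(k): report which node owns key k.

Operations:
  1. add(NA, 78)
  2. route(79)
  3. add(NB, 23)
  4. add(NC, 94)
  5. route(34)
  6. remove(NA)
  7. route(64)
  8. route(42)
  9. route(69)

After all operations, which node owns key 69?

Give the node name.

Answer: NC

Derivation:
Op 1: add NA@78 -> ring=[78:NA]
Op 2: route key 79: none >= 79, wrap to smallest pos 78 -> NA
Op 3: add NB@23 -> ring=[23:NB,78:NA]
Op 4: add NC@94 -> ring=[23:NB,78:NA,94:NC]
Op 5: route key 34: smallest pos >= 34 is 78 -> NA
Op 6: remove NA -> ring=[23:NB,94:NC]
Op 7: route key 64: smallest pos >= 64 is 94 -> NC
Op 8: route key 42: smallest pos >= 42 is 94 -> NC
Op 9: route key 69: smallest pos >= 69 is 94 -> NC
Final route key 69: smallest pos >= 69 is 94 -> NC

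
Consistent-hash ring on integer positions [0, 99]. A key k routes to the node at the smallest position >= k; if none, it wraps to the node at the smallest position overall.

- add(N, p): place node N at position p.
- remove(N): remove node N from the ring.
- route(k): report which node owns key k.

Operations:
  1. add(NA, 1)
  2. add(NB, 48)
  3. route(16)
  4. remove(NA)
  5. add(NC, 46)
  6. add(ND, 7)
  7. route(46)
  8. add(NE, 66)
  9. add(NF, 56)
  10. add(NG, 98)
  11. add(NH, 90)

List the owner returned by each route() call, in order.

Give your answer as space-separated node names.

Op 1: add NA@1 -> ring=[1:NA]
Op 2: add NB@48 -> ring=[1:NA,48:NB]
Op 3: route key 16: smallest pos >= 16 is 48 -> NB
Op 4: remove NA -> ring=[48:NB]
Op 5: add NC@46 -> ring=[46:NC,48:NB]
Op 6: add ND@7 -> ring=[7:ND,46:NC,48:NB]
Op 7: route key 46: smallest pos >= 46 is 46 -> NC
Op 8: add NE@66 -> ring=[7:ND,46:NC,48:NB,66:NE]
Op 9: add NF@56 -> ring=[7:ND,46:NC,48:NB,56:NF,66:NE]
Op 10: add NG@98 -> ring=[7:ND,46:NC,48:NB,56:NF,66:NE,98:NG]
Op 11: add NH@90 -> ring=[7:ND,46:NC,48:NB,56:NF,66:NE,90:NH,98:NG]

Answer: NB NC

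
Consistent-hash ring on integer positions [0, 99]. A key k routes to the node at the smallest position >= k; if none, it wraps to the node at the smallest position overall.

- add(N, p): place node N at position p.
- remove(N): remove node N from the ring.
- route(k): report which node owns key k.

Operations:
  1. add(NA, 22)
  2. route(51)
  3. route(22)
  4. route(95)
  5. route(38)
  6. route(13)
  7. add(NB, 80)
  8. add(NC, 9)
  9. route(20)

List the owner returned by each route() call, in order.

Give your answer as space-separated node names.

Op 1: add NA@22 -> ring=[22:NA]
Op 2: route key 51: none >= 51, wrap to smallest pos 22 -> NA
Op 3: route key 22: smallest pos >= 22 is 22 -> NA
Op 4: route key 95: none >= 95, wrap to smallest pos 22 -> NA
Op 5: route key 38: none >= 38, wrap to smallest pos 22 -> NA
Op 6: route key 13: smallest pos >= 13 is 22 -> NA
Op 7: add NB@80 -> ring=[22:NA,80:NB]
Op 8: add NC@9 -> ring=[9:NC,22:NA,80:NB]
Op 9: route key 20: smallest pos >= 20 is 22 -> NA

Answer: NA NA NA NA NA NA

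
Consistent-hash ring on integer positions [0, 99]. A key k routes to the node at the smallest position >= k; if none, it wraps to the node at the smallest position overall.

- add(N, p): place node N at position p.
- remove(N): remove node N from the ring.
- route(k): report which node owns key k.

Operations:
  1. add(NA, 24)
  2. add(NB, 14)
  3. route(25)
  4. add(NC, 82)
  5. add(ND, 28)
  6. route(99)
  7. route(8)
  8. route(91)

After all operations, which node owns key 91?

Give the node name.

Op 1: add NA@24 -> ring=[24:NA]
Op 2: add NB@14 -> ring=[14:NB,24:NA]
Op 3: route key 25: none >= 25, wrap to smallest pos 14 -> NB
Op 4: add NC@82 -> ring=[14:NB,24:NA,82:NC]
Op 5: add ND@28 -> ring=[14:NB,24:NA,28:ND,82:NC]
Op 6: route key 99: none >= 99, wrap to smallest pos 14 -> NB
Op 7: route key 8: smallest pos >= 8 is 14 -> NB
Op 8: route key 91: none >= 91, wrap to smallest pos 14 -> NB
Final route key 91: none >= 91, wrap to smallest pos 14 -> NB

Answer: NB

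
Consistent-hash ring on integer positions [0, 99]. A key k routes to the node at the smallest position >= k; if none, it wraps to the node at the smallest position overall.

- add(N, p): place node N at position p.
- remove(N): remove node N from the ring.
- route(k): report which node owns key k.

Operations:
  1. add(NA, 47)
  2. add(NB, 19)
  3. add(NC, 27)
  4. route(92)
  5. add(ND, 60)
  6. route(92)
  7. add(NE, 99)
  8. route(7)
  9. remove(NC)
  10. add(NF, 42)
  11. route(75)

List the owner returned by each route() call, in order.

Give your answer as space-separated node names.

Op 1: add NA@47 -> ring=[47:NA]
Op 2: add NB@19 -> ring=[19:NB,47:NA]
Op 3: add NC@27 -> ring=[19:NB,27:NC,47:NA]
Op 4: route key 92: none >= 92, wrap to smallest pos 19 -> NB
Op 5: add ND@60 -> ring=[19:NB,27:NC,47:NA,60:ND]
Op 6: route key 92: none >= 92, wrap to smallest pos 19 -> NB
Op 7: add NE@99 -> ring=[19:NB,27:NC,47:NA,60:ND,99:NE]
Op 8: route key 7: smallest pos >= 7 is 19 -> NB
Op 9: remove NC -> ring=[19:NB,47:NA,60:ND,99:NE]
Op 10: add NF@42 -> ring=[19:NB,42:NF,47:NA,60:ND,99:NE]
Op 11: route key 75: smallest pos >= 75 is 99 -> NE

Answer: NB NB NB NE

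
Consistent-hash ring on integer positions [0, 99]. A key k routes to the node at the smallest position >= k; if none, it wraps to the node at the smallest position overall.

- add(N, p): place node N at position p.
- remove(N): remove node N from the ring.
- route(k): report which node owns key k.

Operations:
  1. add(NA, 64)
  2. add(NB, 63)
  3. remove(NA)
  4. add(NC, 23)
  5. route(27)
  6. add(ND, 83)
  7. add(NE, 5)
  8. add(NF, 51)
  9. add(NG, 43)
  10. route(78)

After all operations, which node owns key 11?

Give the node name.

Op 1: add NA@64 -> ring=[64:NA]
Op 2: add NB@63 -> ring=[63:NB,64:NA]
Op 3: remove NA -> ring=[63:NB]
Op 4: add NC@23 -> ring=[23:NC,63:NB]
Op 5: route key 27: smallest pos >= 27 is 63 -> NB
Op 6: add ND@83 -> ring=[23:NC,63:NB,83:ND]
Op 7: add NE@5 -> ring=[5:NE,23:NC,63:NB,83:ND]
Op 8: add NF@51 -> ring=[5:NE,23:NC,51:NF,63:NB,83:ND]
Op 9: add NG@43 -> ring=[5:NE,23:NC,43:NG,51:NF,63:NB,83:ND]
Op 10: route key 78: smallest pos >= 78 is 83 -> ND
Final route key 11: smallest pos >= 11 is 23 -> NC

Answer: NC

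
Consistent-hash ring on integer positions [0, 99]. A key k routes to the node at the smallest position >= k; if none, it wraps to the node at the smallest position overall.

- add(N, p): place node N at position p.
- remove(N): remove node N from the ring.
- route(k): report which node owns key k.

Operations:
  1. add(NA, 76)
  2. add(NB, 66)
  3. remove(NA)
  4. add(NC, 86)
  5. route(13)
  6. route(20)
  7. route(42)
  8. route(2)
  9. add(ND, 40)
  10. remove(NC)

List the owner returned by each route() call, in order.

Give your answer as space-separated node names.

Op 1: add NA@76 -> ring=[76:NA]
Op 2: add NB@66 -> ring=[66:NB,76:NA]
Op 3: remove NA -> ring=[66:NB]
Op 4: add NC@86 -> ring=[66:NB,86:NC]
Op 5: route key 13: smallest pos >= 13 is 66 -> NB
Op 6: route key 20: smallest pos >= 20 is 66 -> NB
Op 7: route key 42: smallest pos >= 42 is 66 -> NB
Op 8: route key 2: smallest pos >= 2 is 66 -> NB
Op 9: add ND@40 -> ring=[40:ND,66:NB,86:NC]
Op 10: remove NC -> ring=[40:ND,66:NB]

Answer: NB NB NB NB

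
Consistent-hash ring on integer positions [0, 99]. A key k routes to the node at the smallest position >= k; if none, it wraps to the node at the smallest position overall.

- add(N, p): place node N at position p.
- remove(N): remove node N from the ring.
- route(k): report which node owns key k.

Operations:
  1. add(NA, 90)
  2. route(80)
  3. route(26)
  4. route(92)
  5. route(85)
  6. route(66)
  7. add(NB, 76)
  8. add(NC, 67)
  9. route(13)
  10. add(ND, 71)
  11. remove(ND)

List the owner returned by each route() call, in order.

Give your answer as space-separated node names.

Answer: NA NA NA NA NA NC

Derivation:
Op 1: add NA@90 -> ring=[90:NA]
Op 2: route key 80: smallest pos >= 80 is 90 -> NA
Op 3: route key 26: smallest pos >= 26 is 90 -> NA
Op 4: route key 92: none >= 92, wrap to smallest pos 90 -> NA
Op 5: route key 85: smallest pos >= 85 is 90 -> NA
Op 6: route key 66: smallest pos >= 66 is 90 -> NA
Op 7: add NB@76 -> ring=[76:NB,90:NA]
Op 8: add NC@67 -> ring=[67:NC,76:NB,90:NA]
Op 9: route key 13: smallest pos >= 13 is 67 -> NC
Op 10: add ND@71 -> ring=[67:NC,71:ND,76:NB,90:NA]
Op 11: remove ND -> ring=[67:NC,76:NB,90:NA]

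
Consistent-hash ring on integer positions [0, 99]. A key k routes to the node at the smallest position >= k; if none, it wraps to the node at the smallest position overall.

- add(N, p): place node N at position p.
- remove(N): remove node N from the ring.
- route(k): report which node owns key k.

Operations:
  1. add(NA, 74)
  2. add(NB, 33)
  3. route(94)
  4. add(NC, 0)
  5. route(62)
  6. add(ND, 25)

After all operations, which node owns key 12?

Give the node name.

Answer: ND

Derivation:
Op 1: add NA@74 -> ring=[74:NA]
Op 2: add NB@33 -> ring=[33:NB,74:NA]
Op 3: route key 94: none >= 94, wrap to smallest pos 33 -> NB
Op 4: add NC@0 -> ring=[0:NC,33:NB,74:NA]
Op 5: route key 62: smallest pos >= 62 is 74 -> NA
Op 6: add ND@25 -> ring=[0:NC,25:ND,33:NB,74:NA]
Final route key 12: smallest pos >= 12 is 25 -> ND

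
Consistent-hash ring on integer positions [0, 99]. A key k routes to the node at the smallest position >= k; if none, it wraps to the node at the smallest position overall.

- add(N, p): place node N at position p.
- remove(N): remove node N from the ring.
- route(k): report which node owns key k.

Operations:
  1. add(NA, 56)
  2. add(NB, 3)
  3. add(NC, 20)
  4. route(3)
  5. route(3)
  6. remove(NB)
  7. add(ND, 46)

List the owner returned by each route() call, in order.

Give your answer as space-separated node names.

Answer: NB NB

Derivation:
Op 1: add NA@56 -> ring=[56:NA]
Op 2: add NB@3 -> ring=[3:NB,56:NA]
Op 3: add NC@20 -> ring=[3:NB,20:NC,56:NA]
Op 4: route key 3: smallest pos >= 3 is 3 -> NB
Op 5: route key 3: smallest pos >= 3 is 3 -> NB
Op 6: remove NB -> ring=[20:NC,56:NA]
Op 7: add ND@46 -> ring=[20:NC,46:ND,56:NA]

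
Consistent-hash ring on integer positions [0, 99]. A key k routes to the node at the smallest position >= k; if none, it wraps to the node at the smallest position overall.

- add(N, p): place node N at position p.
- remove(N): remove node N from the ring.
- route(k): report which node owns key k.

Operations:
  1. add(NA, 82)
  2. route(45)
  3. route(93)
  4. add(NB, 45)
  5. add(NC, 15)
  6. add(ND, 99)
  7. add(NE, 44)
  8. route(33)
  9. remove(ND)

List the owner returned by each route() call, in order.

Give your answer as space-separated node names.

Answer: NA NA NE

Derivation:
Op 1: add NA@82 -> ring=[82:NA]
Op 2: route key 45: smallest pos >= 45 is 82 -> NA
Op 3: route key 93: none >= 93, wrap to smallest pos 82 -> NA
Op 4: add NB@45 -> ring=[45:NB,82:NA]
Op 5: add NC@15 -> ring=[15:NC,45:NB,82:NA]
Op 6: add ND@99 -> ring=[15:NC,45:NB,82:NA,99:ND]
Op 7: add NE@44 -> ring=[15:NC,44:NE,45:NB,82:NA,99:ND]
Op 8: route key 33: smallest pos >= 33 is 44 -> NE
Op 9: remove ND -> ring=[15:NC,44:NE,45:NB,82:NA]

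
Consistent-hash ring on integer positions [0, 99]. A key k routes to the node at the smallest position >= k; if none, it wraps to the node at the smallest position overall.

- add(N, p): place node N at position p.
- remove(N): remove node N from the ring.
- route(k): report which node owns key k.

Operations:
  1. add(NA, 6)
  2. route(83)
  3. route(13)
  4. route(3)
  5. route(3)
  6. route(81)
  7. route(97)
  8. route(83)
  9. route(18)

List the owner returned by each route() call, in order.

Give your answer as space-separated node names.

Op 1: add NA@6 -> ring=[6:NA]
Op 2: route key 83: none >= 83, wrap to smallest pos 6 -> NA
Op 3: route key 13: none >= 13, wrap to smallest pos 6 -> NA
Op 4: route key 3: smallest pos >= 3 is 6 -> NA
Op 5: route key 3: smallest pos >= 3 is 6 -> NA
Op 6: route key 81: none >= 81, wrap to smallest pos 6 -> NA
Op 7: route key 97: none >= 97, wrap to smallest pos 6 -> NA
Op 8: route key 83: none >= 83, wrap to smallest pos 6 -> NA
Op 9: route key 18: none >= 18, wrap to smallest pos 6 -> NA

Answer: NA NA NA NA NA NA NA NA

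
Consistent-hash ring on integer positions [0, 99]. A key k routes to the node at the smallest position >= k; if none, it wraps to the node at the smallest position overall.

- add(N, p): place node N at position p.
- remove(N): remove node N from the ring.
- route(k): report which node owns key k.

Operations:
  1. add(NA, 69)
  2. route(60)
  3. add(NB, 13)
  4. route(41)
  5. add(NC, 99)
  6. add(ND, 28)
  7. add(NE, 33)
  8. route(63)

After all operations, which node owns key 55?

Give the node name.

Op 1: add NA@69 -> ring=[69:NA]
Op 2: route key 60: smallest pos >= 60 is 69 -> NA
Op 3: add NB@13 -> ring=[13:NB,69:NA]
Op 4: route key 41: smallest pos >= 41 is 69 -> NA
Op 5: add NC@99 -> ring=[13:NB,69:NA,99:NC]
Op 6: add ND@28 -> ring=[13:NB,28:ND,69:NA,99:NC]
Op 7: add NE@33 -> ring=[13:NB,28:ND,33:NE,69:NA,99:NC]
Op 8: route key 63: smallest pos >= 63 is 69 -> NA
Final route key 55: smallest pos >= 55 is 69 -> NA

Answer: NA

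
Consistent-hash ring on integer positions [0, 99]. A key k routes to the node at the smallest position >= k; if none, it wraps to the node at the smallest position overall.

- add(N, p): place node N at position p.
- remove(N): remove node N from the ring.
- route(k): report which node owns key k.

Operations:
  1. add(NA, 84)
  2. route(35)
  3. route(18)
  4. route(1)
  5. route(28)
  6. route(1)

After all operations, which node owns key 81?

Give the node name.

Answer: NA

Derivation:
Op 1: add NA@84 -> ring=[84:NA]
Op 2: route key 35: smallest pos >= 35 is 84 -> NA
Op 3: route key 18: smallest pos >= 18 is 84 -> NA
Op 4: route key 1: smallest pos >= 1 is 84 -> NA
Op 5: route key 28: smallest pos >= 28 is 84 -> NA
Op 6: route key 1: smallest pos >= 1 is 84 -> NA
Final route key 81: smallest pos >= 81 is 84 -> NA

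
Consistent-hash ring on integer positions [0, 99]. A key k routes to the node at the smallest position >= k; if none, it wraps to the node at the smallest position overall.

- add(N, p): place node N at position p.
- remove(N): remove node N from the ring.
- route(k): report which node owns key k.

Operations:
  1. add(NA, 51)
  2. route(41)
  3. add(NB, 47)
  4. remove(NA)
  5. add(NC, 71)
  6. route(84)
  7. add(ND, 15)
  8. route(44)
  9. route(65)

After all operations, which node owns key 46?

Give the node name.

Answer: NB

Derivation:
Op 1: add NA@51 -> ring=[51:NA]
Op 2: route key 41: smallest pos >= 41 is 51 -> NA
Op 3: add NB@47 -> ring=[47:NB,51:NA]
Op 4: remove NA -> ring=[47:NB]
Op 5: add NC@71 -> ring=[47:NB,71:NC]
Op 6: route key 84: none >= 84, wrap to smallest pos 47 -> NB
Op 7: add ND@15 -> ring=[15:ND,47:NB,71:NC]
Op 8: route key 44: smallest pos >= 44 is 47 -> NB
Op 9: route key 65: smallest pos >= 65 is 71 -> NC
Final route key 46: smallest pos >= 46 is 47 -> NB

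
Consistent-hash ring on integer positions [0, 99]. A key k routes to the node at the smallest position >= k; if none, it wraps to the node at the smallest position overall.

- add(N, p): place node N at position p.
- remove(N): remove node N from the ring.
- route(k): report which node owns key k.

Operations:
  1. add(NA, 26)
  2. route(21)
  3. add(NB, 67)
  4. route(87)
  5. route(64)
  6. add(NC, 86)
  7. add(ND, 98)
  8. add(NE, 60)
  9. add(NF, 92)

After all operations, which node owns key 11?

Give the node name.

Answer: NA

Derivation:
Op 1: add NA@26 -> ring=[26:NA]
Op 2: route key 21: smallest pos >= 21 is 26 -> NA
Op 3: add NB@67 -> ring=[26:NA,67:NB]
Op 4: route key 87: none >= 87, wrap to smallest pos 26 -> NA
Op 5: route key 64: smallest pos >= 64 is 67 -> NB
Op 6: add NC@86 -> ring=[26:NA,67:NB,86:NC]
Op 7: add ND@98 -> ring=[26:NA,67:NB,86:NC,98:ND]
Op 8: add NE@60 -> ring=[26:NA,60:NE,67:NB,86:NC,98:ND]
Op 9: add NF@92 -> ring=[26:NA,60:NE,67:NB,86:NC,92:NF,98:ND]
Final route key 11: smallest pos >= 11 is 26 -> NA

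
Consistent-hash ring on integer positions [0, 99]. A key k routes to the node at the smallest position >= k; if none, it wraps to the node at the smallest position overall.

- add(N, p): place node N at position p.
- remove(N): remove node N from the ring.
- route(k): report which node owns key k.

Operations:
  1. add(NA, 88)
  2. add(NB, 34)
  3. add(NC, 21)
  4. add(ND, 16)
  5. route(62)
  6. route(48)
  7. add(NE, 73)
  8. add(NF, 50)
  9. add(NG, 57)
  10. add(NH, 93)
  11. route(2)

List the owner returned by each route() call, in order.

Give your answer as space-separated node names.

Answer: NA NA ND

Derivation:
Op 1: add NA@88 -> ring=[88:NA]
Op 2: add NB@34 -> ring=[34:NB,88:NA]
Op 3: add NC@21 -> ring=[21:NC,34:NB,88:NA]
Op 4: add ND@16 -> ring=[16:ND,21:NC,34:NB,88:NA]
Op 5: route key 62: smallest pos >= 62 is 88 -> NA
Op 6: route key 48: smallest pos >= 48 is 88 -> NA
Op 7: add NE@73 -> ring=[16:ND,21:NC,34:NB,73:NE,88:NA]
Op 8: add NF@50 -> ring=[16:ND,21:NC,34:NB,50:NF,73:NE,88:NA]
Op 9: add NG@57 -> ring=[16:ND,21:NC,34:NB,50:NF,57:NG,73:NE,88:NA]
Op 10: add NH@93 -> ring=[16:ND,21:NC,34:NB,50:NF,57:NG,73:NE,88:NA,93:NH]
Op 11: route key 2: smallest pos >= 2 is 16 -> ND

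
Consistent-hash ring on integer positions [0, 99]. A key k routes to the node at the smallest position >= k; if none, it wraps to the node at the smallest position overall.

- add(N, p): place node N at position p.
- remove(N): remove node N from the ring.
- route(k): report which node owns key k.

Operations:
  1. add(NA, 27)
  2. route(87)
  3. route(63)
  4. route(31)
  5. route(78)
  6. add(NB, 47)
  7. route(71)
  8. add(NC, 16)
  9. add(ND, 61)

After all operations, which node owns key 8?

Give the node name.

Answer: NC

Derivation:
Op 1: add NA@27 -> ring=[27:NA]
Op 2: route key 87: none >= 87, wrap to smallest pos 27 -> NA
Op 3: route key 63: none >= 63, wrap to smallest pos 27 -> NA
Op 4: route key 31: none >= 31, wrap to smallest pos 27 -> NA
Op 5: route key 78: none >= 78, wrap to smallest pos 27 -> NA
Op 6: add NB@47 -> ring=[27:NA,47:NB]
Op 7: route key 71: none >= 71, wrap to smallest pos 27 -> NA
Op 8: add NC@16 -> ring=[16:NC,27:NA,47:NB]
Op 9: add ND@61 -> ring=[16:NC,27:NA,47:NB,61:ND]
Final route key 8: smallest pos >= 8 is 16 -> NC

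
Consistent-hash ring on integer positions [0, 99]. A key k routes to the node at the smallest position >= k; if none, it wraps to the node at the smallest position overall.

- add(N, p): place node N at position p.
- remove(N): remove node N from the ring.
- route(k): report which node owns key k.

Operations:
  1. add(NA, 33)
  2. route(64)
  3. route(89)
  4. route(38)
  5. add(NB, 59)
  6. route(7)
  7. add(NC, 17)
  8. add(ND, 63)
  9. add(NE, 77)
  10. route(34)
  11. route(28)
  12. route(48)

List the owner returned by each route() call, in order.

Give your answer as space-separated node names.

Op 1: add NA@33 -> ring=[33:NA]
Op 2: route key 64: none >= 64, wrap to smallest pos 33 -> NA
Op 3: route key 89: none >= 89, wrap to smallest pos 33 -> NA
Op 4: route key 38: none >= 38, wrap to smallest pos 33 -> NA
Op 5: add NB@59 -> ring=[33:NA,59:NB]
Op 6: route key 7: smallest pos >= 7 is 33 -> NA
Op 7: add NC@17 -> ring=[17:NC,33:NA,59:NB]
Op 8: add ND@63 -> ring=[17:NC,33:NA,59:NB,63:ND]
Op 9: add NE@77 -> ring=[17:NC,33:NA,59:NB,63:ND,77:NE]
Op 10: route key 34: smallest pos >= 34 is 59 -> NB
Op 11: route key 28: smallest pos >= 28 is 33 -> NA
Op 12: route key 48: smallest pos >= 48 is 59 -> NB

Answer: NA NA NA NA NB NA NB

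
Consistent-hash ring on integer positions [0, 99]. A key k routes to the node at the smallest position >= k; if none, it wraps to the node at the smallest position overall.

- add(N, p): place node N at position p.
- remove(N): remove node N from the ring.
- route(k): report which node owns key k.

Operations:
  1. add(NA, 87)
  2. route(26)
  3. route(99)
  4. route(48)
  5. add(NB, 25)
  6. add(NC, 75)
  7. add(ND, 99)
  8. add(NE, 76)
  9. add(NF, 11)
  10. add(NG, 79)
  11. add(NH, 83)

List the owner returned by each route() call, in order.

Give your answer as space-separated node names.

Answer: NA NA NA

Derivation:
Op 1: add NA@87 -> ring=[87:NA]
Op 2: route key 26: smallest pos >= 26 is 87 -> NA
Op 3: route key 99: none >= 99, wrap to smallest pos 87 -> NA
Op 4: route key 48: smallest pos >= 48 is 87 -> NA
Op 5: add NB@25 -> ring=[25:NB,87:NA]
Op 6: add NC@75 -> ring=[25:NB,75:NC,87:NA]
Op 7: add ND@99 -> ring=[25:NB,75:NC,87:NA,99:ND]
Op 8: add NE@76 -> ring=[25:NB,75:NC,76:NE,87:NA,99:ND]
Op 9: add NF@11 -> ring=[11:NF,25:NB,75:NC,76:NE,87:NA,99:ND]
Op 10: add NG@79 -> ring=[11:NF,25:NB,75:NC,76:NE,79:NG,87:NA,99:ND]
Op 11: add NH@83 -> ring=[11:NF,25:NB,75:NC,76:NE,79:NG,83:NH,87:NA,99:ND]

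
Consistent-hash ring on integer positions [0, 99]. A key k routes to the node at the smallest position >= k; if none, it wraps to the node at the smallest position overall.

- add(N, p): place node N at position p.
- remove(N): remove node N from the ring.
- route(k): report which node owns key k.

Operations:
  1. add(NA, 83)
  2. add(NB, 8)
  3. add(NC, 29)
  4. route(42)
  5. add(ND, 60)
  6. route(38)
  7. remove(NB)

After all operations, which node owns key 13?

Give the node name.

Answer: NC

Derivation:
Op 1: add NA@83 -> ring=[83:NA]
Op 2: add NB@8 -> ring=[8:NB,83:NA]
Op 3: add NC@29 -> ring=[8:NB,29:NC,83:NA]
Op 4: route key 42: smallest pos >= 42 is 83 -> NA
Op 5: add ND@60 -> ring=[8:NB,29:NC,60:ND,83:NA]
Op 6: route key 38: smallest pos >= 38 is 60 -> ND
Op 7: remove NB -> ring=[29:NC,60:ND,83:NA]
Final route key 13: smallest pos >= 13 is 29 -> NC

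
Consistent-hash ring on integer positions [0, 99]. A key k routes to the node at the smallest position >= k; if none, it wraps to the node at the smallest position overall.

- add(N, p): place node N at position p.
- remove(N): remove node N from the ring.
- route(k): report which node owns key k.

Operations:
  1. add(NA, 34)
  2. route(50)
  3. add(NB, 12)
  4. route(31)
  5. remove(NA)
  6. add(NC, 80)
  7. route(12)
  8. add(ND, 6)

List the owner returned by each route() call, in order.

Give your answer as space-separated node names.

Answer: NA NA NB

Derivation:
Op 1: add NA@34 -> ring=[34:NA]
Op 2: route key 50: none >= 50, wrap to smallest pos 34 -> NA
Op 3: add NB@12 -> ring=[12:NB,34:NA]
Op 4: route key 31: smallest pos >= 31 is 34 -> NA
Op 5: remove NA -> ring=[12:NB]
Op 6: add NC@80 -> ring=[12:NB,80:NC]
Op 7: route key 12: smallest pos >= 12 is 12 -> NB
Op 8: add ND@6 -> ring=[6:ND,12:NB,80:NC]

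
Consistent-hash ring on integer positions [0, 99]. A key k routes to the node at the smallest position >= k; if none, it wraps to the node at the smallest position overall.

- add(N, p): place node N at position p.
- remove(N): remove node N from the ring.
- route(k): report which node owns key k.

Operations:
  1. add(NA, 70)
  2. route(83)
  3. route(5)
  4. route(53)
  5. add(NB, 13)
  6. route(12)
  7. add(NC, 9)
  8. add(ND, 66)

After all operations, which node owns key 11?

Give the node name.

Answer: NB

Derivation:
Op 1: add NA@70 -> ring=[70:NA]
Op 2: route key 83: none >= 83, wrap to smallest pos 70 -> NA
Op 3: route key 5: smallest pos >= 5 is 70 -> NA
Op 4: route key 53: smallest pos >= 53 is 70 -> NA
Op 5: add NB@13 -> ring=[13:NB,70:NA]
Op 6: route key 12: smallest pos >= 12 is 13 -> NB
Op 7: add NC@9 -> ring=[9:NC,13:NB,70:NA]
Op 8: add ND@66 -> ring=[9:NC,13:NB,66:ND,70:NA]
Final route key 11: smallest pos >= 11 is 13 -> NB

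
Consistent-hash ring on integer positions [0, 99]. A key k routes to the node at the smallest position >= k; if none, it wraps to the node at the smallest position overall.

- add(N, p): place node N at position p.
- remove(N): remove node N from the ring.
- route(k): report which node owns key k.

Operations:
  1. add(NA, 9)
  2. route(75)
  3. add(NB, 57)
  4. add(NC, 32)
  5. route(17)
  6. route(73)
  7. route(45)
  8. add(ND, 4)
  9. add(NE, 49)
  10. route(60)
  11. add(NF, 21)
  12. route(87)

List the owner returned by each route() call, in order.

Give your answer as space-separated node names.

Answer: NA NC NA NB ND ND

Derivation:
Op 1: add NA@9 -> ring=[9:NA]
Op 2: route key 75: none >= 75, wrap to smallest pos 9 -> NA
Op 3: add NB@57 -> ring=[9:NA,57:NB]
Op 4: add NC@32 -> ring=[9:NA,32:NC,57:NB]
Op 5: route key 17: smallest pos >= 17 is 32 -> NC
Op 6: route key 73: none >= 73, wrap to smallest pos 9 -> NA
Op 7: route key 45: smallest pos >= 45 is 57 -> NB
Op 8: add ND@4 -> ring=[4:ND,9:NA,32:NC,57:NB]
Op 9: add NE@49 -> ring=[4:ND,9:NA,32:NC,49:NE,57:NB]
Op 10: route key 60: none >= 60, wrap to smallest pos 4 -> ND
Op 11: add NF@21 -> ring=[4:ND,9:NA,21:NF,32:NC,49:NE,57:NB]
Op 12: route key 87: none >= 87, wrap to smallest pos 4 -> ND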